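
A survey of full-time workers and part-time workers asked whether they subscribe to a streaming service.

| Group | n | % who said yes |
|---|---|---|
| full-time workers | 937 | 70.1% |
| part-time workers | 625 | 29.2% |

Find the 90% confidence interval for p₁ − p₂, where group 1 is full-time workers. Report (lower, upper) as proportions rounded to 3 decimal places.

Each SE is √(p̂(1−p̂)/n): √(0.7010·0.2990/937) = 0.01496 and √(0.2920·0.7080/625) = 0.01819.
SE(p̂₁ − p̂₂) = √(SE₁² + SE₂²) = √(0.0002238016 + 0.0003308761) = 0.02355, since the two samples are independent.
At 90% confidence z* = 1.645; margin = 1.645 × 0.02355 = 0.03874.
The difference is 0.7010 − 0.2920 = 0.4090, so the interval is 0.4090 ± 0.03874 = (0.370, 0.448).

(0.370, 0.448)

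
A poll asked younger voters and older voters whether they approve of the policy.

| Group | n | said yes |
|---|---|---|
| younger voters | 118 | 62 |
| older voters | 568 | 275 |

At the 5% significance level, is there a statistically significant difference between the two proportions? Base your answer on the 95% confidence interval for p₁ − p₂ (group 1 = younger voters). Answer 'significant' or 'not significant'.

not significant

Sample proportions: 62/118 = 0.5254, 275/568 = 0.4842.
Each SE is √(p̂(1−p̂)/n): √(0.5254·0.4746/118) = 0.04597 and √(0.4842·0.5158/568) = 0.02097.
SE(p̂₁ − p̂₂) = √(SE₁² + SE₂²) = √(0.0021132409 + 0.0004397409) = 0.05053, since the two samples are independent.
At 95% confidence z* = 1.960; margin = 1.960 × 0.05053 = 0.09904.
The difference is 0.5254 − 0.4842 = 0.0412, so the interval is 0.0412 ± 0.09904 = (-0.05784, 0.14024).
The interval (-0.05784, 0.14024) contains 0, so the difference is not significant.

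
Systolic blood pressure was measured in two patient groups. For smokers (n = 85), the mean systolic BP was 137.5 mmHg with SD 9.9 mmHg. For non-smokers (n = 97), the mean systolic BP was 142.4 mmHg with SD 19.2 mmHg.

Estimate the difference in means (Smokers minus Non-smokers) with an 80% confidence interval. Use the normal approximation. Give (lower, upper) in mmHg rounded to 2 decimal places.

(-7.75, -2.05)

Per-group SEs: s₁/√n₁ = 9.9/√85 = 1.0738, s₂/√n₂ = 19.2/√97 = 1.9495.
Unpooled SE of the difference: √(1.15304644 + 3.80055025) = 2.2257.
Margin of error = z* · SE = 1.282 × 2.2257 = 2.8533.
x̄₁ − x̄₂ = 137.5 − 142.4 = -4.9000.
CI: -4.9000 ± 2.8533 = (-7.75, -2.05).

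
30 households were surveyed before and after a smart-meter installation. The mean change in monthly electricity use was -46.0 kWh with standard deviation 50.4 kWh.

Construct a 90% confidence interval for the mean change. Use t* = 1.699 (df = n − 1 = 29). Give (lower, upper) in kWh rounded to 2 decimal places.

This is a matched-pairs design, so SE = s_d/√n = 50.4/√30 = 9.2017.
Margin = 1.699 × 9.2017 = 15.6337; the interval is -46.0 ± 15.6337 = (-61.63, -30.37).

(-61.63, -30.37)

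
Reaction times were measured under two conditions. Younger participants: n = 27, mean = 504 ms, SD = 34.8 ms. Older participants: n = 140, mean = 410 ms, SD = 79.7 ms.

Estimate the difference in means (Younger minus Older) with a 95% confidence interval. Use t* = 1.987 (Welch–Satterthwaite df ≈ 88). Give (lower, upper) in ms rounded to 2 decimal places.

SE₁ = s₁/√n₁ = 34.8/√27 = 6.6973; SE₂ = 79.7/√140 = 6.7359.
Independent samples, unequal variances: SE_diff = √(SE₁² + SE₂²) = √(44.85382729 + 45.37234881) = 9.4987.
t* = 1.987, so margin of error = 1.987 × 9.4987 = 18.8739.
Difference in means = 504 − 410 = 94.0000.
94.0000 ± 18.8739 → (75.13, 112.87).

(75.13, 112.87)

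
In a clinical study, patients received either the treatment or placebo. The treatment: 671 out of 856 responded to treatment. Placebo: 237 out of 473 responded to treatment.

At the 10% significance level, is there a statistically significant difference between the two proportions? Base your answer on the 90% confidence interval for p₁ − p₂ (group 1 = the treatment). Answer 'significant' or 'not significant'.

significant

First, p̂₁ = 671/856 = 0.7839; p̂₂ = 237/473 = 0.5011.
The two standard errors are √(0.7839×0.2161/856) = 0.01407 and √(0.5011×0.4989/473) = 0.02299.
Because the samples are independent, SE_diff = √(0.01407² + 0.02299²) = 0.02695.
Using z* = 1.645 for 90%, ME = 1.645 × 0.02695 = 0.04433.
p̂₁ − p̂₂ = 0.2828; interval 0.2828 ± 0.04433 gives (0.23847, 0.32713).
The interval (0.23847, 0.32713) does not contain 0, so the difference is significant.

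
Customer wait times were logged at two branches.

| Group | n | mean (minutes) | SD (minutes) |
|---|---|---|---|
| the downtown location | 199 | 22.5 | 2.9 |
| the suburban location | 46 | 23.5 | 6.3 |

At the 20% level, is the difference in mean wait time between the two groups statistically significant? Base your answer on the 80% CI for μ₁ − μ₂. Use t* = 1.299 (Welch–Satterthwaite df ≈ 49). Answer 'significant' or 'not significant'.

Standard errors of each mean: 2.9/√199 = 0.2056 and 6.3/√46 = 0.9289.
SE(x̄₁ − x̄₂) = √(0.2056² + 0.9289²) = 0.9514 for independent samples with unequal variances.
With t* = 1.299, the margin is 1.299 × 0.9514 = 1.2359.
x̄₁ − x̄₂ = 22.5 − 23.5 = -1.0000; the interval is -1.0000 ± 1.2359 = (-2.2359, 0.2359).
The interval (-2.2359, 0.2359) contains 0, so the difference is not significant.

not significant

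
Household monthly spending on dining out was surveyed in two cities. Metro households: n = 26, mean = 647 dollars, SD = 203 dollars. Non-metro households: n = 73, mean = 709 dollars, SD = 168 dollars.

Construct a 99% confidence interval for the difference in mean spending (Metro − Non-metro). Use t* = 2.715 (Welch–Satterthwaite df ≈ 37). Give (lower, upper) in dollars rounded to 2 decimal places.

(-182.55, 58.55)

SE₁ = s₁/√n₁ = 203/√26 = 39.8116; SE₂ = 168/√73 = 19.6629.
Independent samples, unequal variances: SE_diff = √(SE₁² + SE₂²) = √(1584.96349456 + 386.62963641) = 44.4026.
t* = 2.715, so margin of error = 2.715 × 44.4026 = 120.5531.
Difference in means = 647 − 709 = -62.0000.
-62.0000 ± 120.5531 → (-182.55, 58.55).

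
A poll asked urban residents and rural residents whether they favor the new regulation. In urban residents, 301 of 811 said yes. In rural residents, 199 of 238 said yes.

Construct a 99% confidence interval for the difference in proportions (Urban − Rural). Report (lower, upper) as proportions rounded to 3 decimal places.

Sample proportions: 301/811 = 0.3711, 199/238 = 0.8361.
Each SE is √(p̂(1−p̂)/n): √(0.3711·0.6289/811) = 0.01696 and √(0.8361·0.1639/238) = 0.02400.
SE(p̂₁ − p̂₂) = √(SE₁² + SE₂²) = √(0.0002876416 + 0.000576) = 0.02939, since the two samples are independent.
At 99% confidence z* = 2.576; margin = 2.576 × 0.02939 = 0.07571.
The difference is 0.3711 − 0.8361 = -0.4650, so the interval is -0.4650 ± 0.07571 = (-0.541, -0.389).

(-0.541, -0.389)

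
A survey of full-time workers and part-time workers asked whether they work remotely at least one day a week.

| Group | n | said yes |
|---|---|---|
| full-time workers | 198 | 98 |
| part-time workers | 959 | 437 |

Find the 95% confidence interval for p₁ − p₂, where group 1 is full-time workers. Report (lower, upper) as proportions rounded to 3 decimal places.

(-0.037, 0.116)

First, p̂₁ = 98/198 = 0.4949; p̂₂ = 437/959 = 0.4557.
The two standard errors are √(0.4949×0.5051/198) = 0.03553 and √(0.4557×0.5443/959) = 0.01608.
Because the samples are independent, SE_diff = √(0.03553² + 0.01608²) = 0.03900.
Using z* = 1.960 for 95%, ME = 1.960 × 0.03900 = 0.07644.
p̂₁ − p̂₂ = 0.0392; interval 0.0392 ± 0.07644 gives (-0.037, 0.116).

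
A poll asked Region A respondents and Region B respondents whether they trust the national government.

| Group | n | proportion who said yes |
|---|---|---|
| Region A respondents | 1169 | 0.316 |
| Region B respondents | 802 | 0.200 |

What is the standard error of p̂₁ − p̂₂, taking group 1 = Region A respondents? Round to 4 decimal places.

The two standard errors are √(0.3160×0.6840/1169) = 0.01360 and √(0.2000×0.8000/802) = 0.01412.
Because the samples are independent, SE_diff = √(0.01360² + 0.01412²) = 0.01960.

0.0196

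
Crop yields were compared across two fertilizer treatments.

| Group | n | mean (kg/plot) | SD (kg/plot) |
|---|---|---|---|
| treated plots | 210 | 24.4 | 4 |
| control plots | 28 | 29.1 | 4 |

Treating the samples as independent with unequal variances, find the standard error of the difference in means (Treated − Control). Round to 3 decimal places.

Per-group SEs: s₁/√n₁ = 4/√210 = 0.2760, s₂/√n₂ = 4/√28 = 0.7559.
Unpooled SE of the difference: √(0.076176 + 0.57138481) = 0.8047.

0.805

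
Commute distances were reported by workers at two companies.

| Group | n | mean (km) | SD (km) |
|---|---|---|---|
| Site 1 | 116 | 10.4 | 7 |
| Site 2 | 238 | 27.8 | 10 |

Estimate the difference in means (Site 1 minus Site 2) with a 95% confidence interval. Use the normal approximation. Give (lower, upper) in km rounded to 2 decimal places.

(-19.20, -15.60)

Standard errors of each mean: 7/√116 = 0.6499 and 10/√238 = 0.6482.
SE(x̄₁ − x̄₂) = √(0.6499² + 0.6482²) = 0.9179 for independent samples with unequal variances.
With z* = 1.960, the margin is 1.960 × 0.9179 = 1.7991.
x̄₁ − x̄₂ = 10.4 − 27.8 = -17.4000; the interval is -17.4000 ± 1.7991 = (-19.20, -15.60).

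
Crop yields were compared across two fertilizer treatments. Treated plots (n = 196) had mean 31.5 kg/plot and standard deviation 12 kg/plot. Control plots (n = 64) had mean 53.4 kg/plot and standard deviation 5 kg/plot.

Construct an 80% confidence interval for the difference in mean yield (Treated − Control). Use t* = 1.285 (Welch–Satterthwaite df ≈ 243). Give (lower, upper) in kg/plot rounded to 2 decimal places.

Per-group SEs: s₁/√n₁ = 12/√196 = 0.8571, s₂/√n₂ = 5/√64 = 0.6250.
Unpooled SE of the difference: √(0.73462041 + 0.390625) = 1.0608.
Margin of error = t* · SE = 1.285 × 1.0608 = 1.3631.
x̄₁ − x̄₂ = 31.5 − 53.4 = -21.9000.
CI: -21.9000 ± 1.3631 = (-23.26, -20.54).

(-23.26, -20.54)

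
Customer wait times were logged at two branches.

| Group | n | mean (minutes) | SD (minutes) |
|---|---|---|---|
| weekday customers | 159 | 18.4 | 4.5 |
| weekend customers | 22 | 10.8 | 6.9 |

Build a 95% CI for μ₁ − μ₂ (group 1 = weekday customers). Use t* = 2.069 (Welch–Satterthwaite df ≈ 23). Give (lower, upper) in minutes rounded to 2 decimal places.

SE₁ = s₁/√n₁ = 4.5/√159 = 0.3569; SE₂ = 6.9/√22 = 1.4711.
Independent samples, unequal variances: SE_diff = √(SE₁² + SE₂²) = √(0.12737761 + 2.16413521) = 1.5138.
t* = 2.069, so margin of error = 2.069 × 1.5138 = 3.1321.
Difference in means = 18.4 − 10.8 = 7.6000.
7.6000 ± 3.1321 → (4.47, 10.73).

(4.47, 10.73)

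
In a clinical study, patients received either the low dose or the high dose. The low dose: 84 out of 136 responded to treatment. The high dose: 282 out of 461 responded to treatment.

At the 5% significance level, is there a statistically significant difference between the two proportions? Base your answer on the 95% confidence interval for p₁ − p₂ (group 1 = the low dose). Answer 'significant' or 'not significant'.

not significant

p̂₁ = 84/136 = 0.6176 and p̂₂ = 282/461 = 0.6117.
SE₁ = √(p̂₁(1−p̂₁)/n₁) = √(0.6176·0.3824/136) = 0.04167; SE₂ = √(0.6117·0.3883/461) = 0.02270.
Independent samples: SE of the difference = √(SE₁² + SE₂²) = √(0.0017363889 + 0.00051529) = 0.04745.
z* for 95% confidence is 1.960, so the margin of error is 1.960 × 0.04745 = 0.09300.
Point estimate p̂₁ − p̂₂ = 0.6176 − 0.6117 = 0.0059.
0.0059 ± 0.09300 → (-0.08710, 0.09890).
The interval (-0.08710, 0.09890) contains 0, so the difference is not significant.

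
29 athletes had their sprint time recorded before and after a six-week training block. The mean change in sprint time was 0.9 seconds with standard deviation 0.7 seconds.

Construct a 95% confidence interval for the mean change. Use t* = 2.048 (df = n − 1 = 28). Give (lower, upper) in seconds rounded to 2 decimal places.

(0.63, 1.17)

Paired design: SE = s_d/√n = 0.7/√29 = 0.1300.
t* = 2.048; margin of error = 2.048 × 0.1300 = 0.2662.
0.9 ± 0.2662 → (0.63, 1.17).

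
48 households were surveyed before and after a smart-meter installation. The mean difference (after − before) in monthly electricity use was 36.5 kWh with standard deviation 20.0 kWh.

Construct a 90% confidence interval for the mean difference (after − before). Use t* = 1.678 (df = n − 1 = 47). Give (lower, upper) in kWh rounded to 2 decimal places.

(31.66, 41.34)

This is a matched-pairs design, so SE = s_d/√n = 20.0/√48 = 2.8868.
Margin = 1.678 × 2.8868 = 4.8441; the interval is 36.5 ± 4.8441 = (31.66, 41.34).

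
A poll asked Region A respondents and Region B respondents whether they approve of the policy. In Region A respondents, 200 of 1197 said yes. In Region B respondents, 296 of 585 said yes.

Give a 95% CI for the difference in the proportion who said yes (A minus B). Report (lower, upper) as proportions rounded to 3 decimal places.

First, p̂₁ = 200/1197 = 0.1671; p̂₂ = 296/585 = 0.5060.
The two standard errors are √(0.1671×0.8329/1197) = 0.01078 and √(0.5060×0.4940/585) = 0.02067.
Because the samples are independent, SE_diff = √(0.01078² + 0.02067²) = 0.02331.
Using z* = 1.960 for 95%, ME = 1.960 × 0.02331 = 0.04569.
p̂₁ − p̂₂ = -0.3389; interval -0.3389 ± 0.04569 gives (-0.385, -0.293).

(-0.385, -0.293)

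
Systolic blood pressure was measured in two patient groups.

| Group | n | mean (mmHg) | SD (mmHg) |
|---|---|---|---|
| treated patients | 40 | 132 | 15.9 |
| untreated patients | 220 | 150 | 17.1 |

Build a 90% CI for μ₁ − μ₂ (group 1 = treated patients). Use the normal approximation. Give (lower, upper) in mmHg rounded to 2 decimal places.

Per-group SEs: s₁/√n₁ = 15.9/√40 = 2.5140, s₂/√n₂ = 17.1/√220 = 1.1529.
Unpooled SE of the difference: √(6.320196 + 1.32917841) = 2.7658.
Margin of error = z* · SE = 1.645 × 2.7658 = 4.5497.
x̄₁ − x̄₂ = 132 − 150 = -18.0000.
CI: -18.0000 ± 4.5497 = (-22.55, -13.45).

(-22.55, -13.45)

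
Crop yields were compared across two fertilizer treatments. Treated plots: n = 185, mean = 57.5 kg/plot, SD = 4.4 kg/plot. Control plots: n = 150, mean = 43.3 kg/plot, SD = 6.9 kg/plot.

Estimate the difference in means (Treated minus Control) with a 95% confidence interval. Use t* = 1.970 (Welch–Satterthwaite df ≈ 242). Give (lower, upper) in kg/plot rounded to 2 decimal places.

(12.92, 15.48)

Per-group SEs: s₁/√n₁ = 4.4/√185 = 0.3235, s₂/√n₂ = 6.9/√150 = 0.5634.
Unpooled SE of the difference: √(0.10465225 + 0.31741956) = 0.6497.
Margin of error = t* · SE = 1.970 × 0.6497 = 1.2799.
x̄₁ − x̄₂ = 57.5 − 43.3 = 14.2000.
CI: 14.2000 ± 1.2799 = (12.92, 15.48).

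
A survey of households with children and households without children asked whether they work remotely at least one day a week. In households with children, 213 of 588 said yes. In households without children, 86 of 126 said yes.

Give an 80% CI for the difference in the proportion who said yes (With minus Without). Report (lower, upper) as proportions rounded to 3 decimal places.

(-0.379, -0.261)

First, p̂₁ = 213/588 = 0.3622; p̂₂ = 86/126 = 0.6825.
The two standard errors are √(0.3622×0.6378/588) = 0.01982 and √(0.6825×0.3175/126) = 0.04147.
Because the samples are independent, SE_diff = √(0.01982² + 0.04147²) = 0.04596.
Using z* = 1.282 for 80%, ME = 1.282 × 0.04596 = 0.05892.
p̂₁ − p̂₂ = -0.3203; interval -0.3203 ± 0.05892 gives (-0.379, -0.261).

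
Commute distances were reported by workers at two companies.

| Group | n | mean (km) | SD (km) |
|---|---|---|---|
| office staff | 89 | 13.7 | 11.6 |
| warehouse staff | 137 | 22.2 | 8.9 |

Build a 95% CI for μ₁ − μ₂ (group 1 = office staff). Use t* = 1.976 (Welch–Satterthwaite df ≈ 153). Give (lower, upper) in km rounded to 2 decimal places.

Standard errors of each mean: 11.6/√89 = 1.2296 and 8.9/√137 = 0.7604.
SE(x̄₁ − x̄₂) = √(1.2296² + 0.7604²) = 1.4457 for independent samples with unequal variances.
With t* = 1.976, the margin is 1.976 × 1.4457 = 2.8567.
x̄₁ − x̄₂ = 13.7 − 22.2 = -8.5000; the interval is -8.5000 ± 2.8567 = (-11.36, -5.64).

(-11.36, -5.64)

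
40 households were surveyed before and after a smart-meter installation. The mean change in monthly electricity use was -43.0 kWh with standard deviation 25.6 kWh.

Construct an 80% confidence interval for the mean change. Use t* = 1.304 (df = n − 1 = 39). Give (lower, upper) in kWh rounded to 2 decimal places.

(-48.28, -37.72)

Paired design: SE = s_d/√n = 25.6/√40 = 4.0477.
t* = 1.304; margin of error = 1.304 × 4.0477 = 5.2782.
-43.0 ± 5.2782 → (-48.28, -37.72).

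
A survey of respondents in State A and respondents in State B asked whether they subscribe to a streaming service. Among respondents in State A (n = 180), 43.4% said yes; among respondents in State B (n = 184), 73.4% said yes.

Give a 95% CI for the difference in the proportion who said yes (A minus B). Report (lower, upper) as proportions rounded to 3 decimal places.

(-0.397, -0.203)

The two standard errors are √(0.4340×0.5660/180) = 0.03694 and √(0.7340×0.2660/184) = 0.03257.
Because the samples are independent, SE_diff = √(0.03694² + 0.03257²) = 0.04925.
Using z* = 1.960 for 95%, ME = 1.960 × 0.04925 = 0.09653.
p̂₁ − p̂₂ = -0.3000; interval -0.3000 ± 0.09653 gives (-0.397, -0.203).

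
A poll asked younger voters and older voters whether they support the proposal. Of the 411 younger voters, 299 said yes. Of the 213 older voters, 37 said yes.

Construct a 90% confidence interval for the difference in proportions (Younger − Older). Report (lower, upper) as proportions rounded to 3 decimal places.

First, p̂₁ = 299/411 = 0.7275; p̂₂ = 37/213 = 0.1737.
The two standard errors are √(0.7275×0.2725/411) = 0.02196 and √(0.1737×0.8263/213) = 0.02596.
Because the samples are independent, SE_diff = √(0.02196² + 0.02596²) = 0.03400.
Using z* = 1.645 for 90%, ME = 1.645 × 0.03400 = 0.05593.
p̂₁ − p̂₂ = 0.5538; interval 0.5538 ± 0.05593 gives (0.498, 0.610).

(0.498, 0.610)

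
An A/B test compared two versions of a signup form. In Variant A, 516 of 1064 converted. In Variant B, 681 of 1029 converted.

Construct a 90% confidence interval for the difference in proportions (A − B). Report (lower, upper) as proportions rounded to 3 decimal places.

Sample proportions: 516/1064 = 0.4850, 681/1029 = 0.6618.
Each SE is √(p̂(1−p̂)/n): √(0.4850·0.5150/1064) = 0.01532 and √(0.6618·0.3382/1029) = 0.01475.
SE(p̂₁ − p̂₂) = √(SE₁² + SE₂²) = √(0.0002347024 + 0.0002175625) = 0.02127, since the two samples are independent.
At 90% confidence z* = 1.645; margin = 1.645 × 0.02127 = 0.03499.
The difference is 0.4850 − 0.6618 = -0.1768, so the interval is -0.1768 ± 0.03499 = (-0.212, -0.142).

(-0.212, -0.142)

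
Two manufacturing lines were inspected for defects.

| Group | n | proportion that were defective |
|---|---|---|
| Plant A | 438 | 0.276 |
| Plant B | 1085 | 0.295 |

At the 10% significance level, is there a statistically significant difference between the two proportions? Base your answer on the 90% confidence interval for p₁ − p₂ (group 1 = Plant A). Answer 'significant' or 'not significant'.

Each SE is √(p̂(1−p̂)/n): √(0.2760·0.7240/438) = 0.02136 and √(0.2950·0.7050/1085) = 0.01384.
SE(p̂₁ − p̂₂) = √(SE₁² + SE₂²) = √(0.0004562496 + 0.0001915456) = 0.02545, since the two samples are independent.
At 90% confidence z* = 1.645; margin = 1.645 × 0.02545 = 0.04187.
The difference is 0.2760 − 0.2950 = -0.0190, so the interval is -0.0190 ± 0.04187 = (-0.06087, 0.02287).
The interval (-0.06087, 0.02287) contains 0, so the difference is not significant.

not significant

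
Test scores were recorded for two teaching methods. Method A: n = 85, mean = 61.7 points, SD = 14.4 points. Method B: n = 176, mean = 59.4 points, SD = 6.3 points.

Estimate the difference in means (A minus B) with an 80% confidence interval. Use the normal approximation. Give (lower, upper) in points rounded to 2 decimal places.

Per-group SEs: s₁/√n₁ = 14.4/√85 = 1.5619, s₂/√n₂ = 6.3/√176 = 0.4749.
Unpooled SE of the difference: √(2.43953161 + 0.22553001) = 1.6325.
Margin of error = z* · SE = 1.282 × 1.6325 = 2.0929.
x̄₁ − x̄₂ = 61.7 − 59.4 = 2.3000.
CI: 2.3000 ± 2.0929 = (0.21, 4.39).

(0.21, 4.39)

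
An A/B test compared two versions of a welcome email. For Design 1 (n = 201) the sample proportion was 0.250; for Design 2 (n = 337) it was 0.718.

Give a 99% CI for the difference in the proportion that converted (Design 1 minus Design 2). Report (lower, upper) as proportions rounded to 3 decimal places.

(-0.569, -0.367)

SE₁ = √(p̂₁(1−p̂₁)/n₁) = √(0.2500·0.7500/201) = 0.03054; SE₂ = √(0.7180·0.2820/337) = 0.02451.
Independent samples: SE of the difference = √(SE₁² + SE₂²) = √(0.0009326916 + 0.0006007401) = 0.03916.
z* for 99% confidence is 2.576, so the margin of error is 2.576 × 0.03916 = 0.10088.
Point estimate p̂₁ − p̂₂ = 0.2500 − 0.7180 = -0.4680.
-0.4680 ± 0.10088 → (-0.569, -0.367).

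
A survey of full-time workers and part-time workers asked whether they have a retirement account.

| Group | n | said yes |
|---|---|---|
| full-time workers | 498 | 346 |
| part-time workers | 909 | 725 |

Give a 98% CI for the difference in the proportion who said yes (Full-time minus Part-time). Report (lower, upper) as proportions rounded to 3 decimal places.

(-0.160, -0.046)

First, p̂₁ = 346/498 = 0.6948; p̂₂ = 725/909 = 0.7976.
The two standard errors are √(0.6948×0.3052/498) = 0.02064 and √(0.7976×0.2024/909) = 0.01333.
Because the samples are independent, SE_diff = √(0.02064² + 0.01333²) = 0.02457.
Using z* = 2.326 for 98%, ME = 2.326 × 0.02457 = 0.05715.
p̂₁ − p̂₂ = -0.1028; interval -0.1028 ± 0.05715 gives (-0.160, -0.046).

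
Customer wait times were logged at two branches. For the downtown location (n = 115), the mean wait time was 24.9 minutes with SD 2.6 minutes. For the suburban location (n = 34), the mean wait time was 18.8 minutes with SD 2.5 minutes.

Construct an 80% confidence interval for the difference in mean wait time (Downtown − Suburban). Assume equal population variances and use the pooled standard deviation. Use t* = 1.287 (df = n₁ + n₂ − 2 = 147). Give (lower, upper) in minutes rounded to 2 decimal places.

s_p = √[((n₁−1)s₁² + (n₂−1)s₂²)/(n₁+n₂−2)] = √[(114·2.6² + 33·2.5²)/147] = 2.5779.
SE = 2.5779·√(1/115 + 1/34) = 0.5032.
With t* = 1.287, margin = 1.287 × 0.5032 = 0.6476.
x̄₁ − x̄₂ = 24.9 − 18.8 = 6.1000; interval 6.1000 ± 0.6476 = (5.45, 6.75).

(5.45, 6.75)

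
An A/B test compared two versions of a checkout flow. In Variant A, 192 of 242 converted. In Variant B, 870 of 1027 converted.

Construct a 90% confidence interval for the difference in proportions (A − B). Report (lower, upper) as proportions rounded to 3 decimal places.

(-0.100, -0.007)

p̂₁ = 192/242 = 0.7934 and p̂₂ = 870/1027 = 0.8471.
SE₁ = √(p̂₁(1−p̂₁)/n₁) = √(0.7934·0.2066/242) = 0.02603; SE₂ = √(0.8471·0.1529/1027) = 0.01123.
Independent samples: SE of the difference = √(SE₁² + SE₂²) = √(0.0006775609 + 0.0001261129) = 0.02835.
z* for 90% confidence is 1.645, so the margin of error is 1.645 × 0.02835 = 0.04664.
Point estimate p̂₁ − p̂₂ = 0.7934 − 0.8471 = -0.0537.
-0.0537 ± 0.04664 → (-0.100, -0.007).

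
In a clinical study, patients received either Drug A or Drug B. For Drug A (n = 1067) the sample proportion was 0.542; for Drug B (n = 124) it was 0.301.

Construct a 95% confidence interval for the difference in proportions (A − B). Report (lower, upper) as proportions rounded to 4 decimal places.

(0.1549, 0.3271)

SE₁ = √(p̂₁(1−p̂₁)/n₁) = √(0.5420·0.4580/1067) = 0.01525; SE₂ = √(0.3010·0.6990/124) = 0.04119.
Independent samples: SE of the difference = √(SE₁² + SE₂²) = √(0.0002325625 + 0.0016966161) = 0.04392.
z* for 95% confidence is 1.960, so the margin of error is 1.960 × 0.04392 = 0.08608.
Point estimate p̂₁ − p̂₂ = 0.5420 − 0.3010 = 0.2410.
0.2410 ± 0.08608 → (0.1549, 0.3271).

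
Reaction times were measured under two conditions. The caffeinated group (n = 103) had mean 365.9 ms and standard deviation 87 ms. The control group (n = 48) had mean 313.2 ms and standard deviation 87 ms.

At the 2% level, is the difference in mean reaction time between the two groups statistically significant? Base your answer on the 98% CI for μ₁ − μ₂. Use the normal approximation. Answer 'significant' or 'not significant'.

significant

Standard errors of each mean: 87/√103 = 8.5724 and 87/√48 = 12.5574.
SE(x̄₁ − x̄₂) = √(8.5724² + 12.5574²) = 15.2044 for independent samples with unequal variances.
With z* = 2.326, the margin is 2.326 × 15.2044 = 35.3654.
x̄₁ − x̄₂ = 365.9 − 313.2 = 52.7000; the interval is 52.7000 ± 35.3654 = (17.3346, 88.0654).
The interval (17.3346, 88.0654) does not contain 0, so the difference is significant.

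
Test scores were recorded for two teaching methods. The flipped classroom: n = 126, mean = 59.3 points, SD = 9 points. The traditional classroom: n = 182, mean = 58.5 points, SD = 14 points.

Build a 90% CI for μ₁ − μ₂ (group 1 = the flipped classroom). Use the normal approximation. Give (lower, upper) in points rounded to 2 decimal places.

(-1.36, 2.96)

SE₁ = s₁/√n₁ = 9/√126 = 0.8018; SE₂ = 14/√182 = 1.0377.
Independent samples, unequal variances: SE_diff = √(SE₁² + SE₂²) = √(0.64288324 + 1.07682129) = 1.3114.
z* = 1.645, so margin of error = 1.645 × 1.3114 = 2.1573.
Difference in means = 59.3 − 58.5 = 0.8000.
0.8000 ± 2.1573 → (-1.36, 2.96).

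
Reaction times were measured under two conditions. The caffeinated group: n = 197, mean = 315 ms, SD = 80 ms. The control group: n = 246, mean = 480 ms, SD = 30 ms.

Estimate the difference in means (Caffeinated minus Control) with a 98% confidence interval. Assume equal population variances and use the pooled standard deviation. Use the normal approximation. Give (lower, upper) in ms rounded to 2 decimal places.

s_p = √[((n₁−1)s₁² + (n₂−1)s₂²)/(n₁+n₂−2)] = √[(196·80² + 245·30²)/441] = 57.8312.
SE = 57.8312·√(1/197 + 1/246) = 5.5292.
With z* = 2.326, margin = 2.326 × 5.5292 = 12.8609.
x̄₁ − x̄₂ = 315 − 480 = -165.0000; interval -165.0000 ± 12.8609 = (-177.86, -152.14).

(-177.86, -152.14)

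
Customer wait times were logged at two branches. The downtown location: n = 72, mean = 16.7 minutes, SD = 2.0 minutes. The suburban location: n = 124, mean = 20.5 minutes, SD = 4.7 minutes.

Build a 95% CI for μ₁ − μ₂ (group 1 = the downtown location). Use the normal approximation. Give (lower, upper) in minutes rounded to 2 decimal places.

(-4.75, -2.85)

Standard errors of each mean: 2.0/√72 = 0.2357 and 4.7/√124 = 0.4221.
SE(x̄₁ − x̄₂) = √(0.2357² + 0.4221²) = 0.4834 for independent samples with unequal variances.
With z* = 1.960, the margin is 1.960 × 0.4834 = 0.9475.
x̄₁ − x̄₂ = 16.7 − 20.5 = -3.8000; the interval is -3.8000 ± 0.9475 = (-4.75, -2.85).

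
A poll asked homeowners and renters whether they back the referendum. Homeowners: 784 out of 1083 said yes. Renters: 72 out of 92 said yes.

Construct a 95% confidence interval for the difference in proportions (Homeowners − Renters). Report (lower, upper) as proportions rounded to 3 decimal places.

p̂₁ = 784/1083 = 0.7239 and p̂₂ = 72/92 = 0.7826.
SE₁ = √(p̂₁(1−p̂₁)/n₁) = √(0.7239·0.2761/1083) = 0.01358; SE₂ = √(0.7826·0.2174/92) = 0.04300.
Independent samples: SE of the difference = √(SE₁² + SE₂²) = √(0.0001844164 + 0.001849) = 0.04509.
z* for 95% confidence is 1.960, so the margin of error is 1.960 × 0.04509 = 0.08838.
Point estimate p̂₁ − p̂₂ = 0.7239 − 0.7826 = -0.0587.
-0.0587 ± 0.08838 → (-0.147, 0.030).

(-0.147, 0.030)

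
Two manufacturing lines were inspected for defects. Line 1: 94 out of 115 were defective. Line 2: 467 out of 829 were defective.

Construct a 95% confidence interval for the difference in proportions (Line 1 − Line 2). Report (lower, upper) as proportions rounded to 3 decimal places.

p̂₁ = 94/115 = 0.8174 and p̂₂ = 467/829 = 0.5633.
SE₁ = √(p̂₁(1−p̂₁)/n₁) = √(0.8174·0.1826/115) = 0.03603; SE₂ = √(0.5633·0.4367/829) = 0.01723.
Independent samples: SE of the difference = √(SE₁² + SE₂²) = √(0.0012981609 + 0.0002968729) = 0.03994.
z* for 95% confidence is 1.960, so the margin of error is 1.960 × 0.03994 = 0.07828.
Point estimate p̂₁ − p̂₂ = 0.8174 − 0.5633 = 0.2541.
0.2541 ± 0.07828 → (0.176, 0.332).

(0.176, 0.332)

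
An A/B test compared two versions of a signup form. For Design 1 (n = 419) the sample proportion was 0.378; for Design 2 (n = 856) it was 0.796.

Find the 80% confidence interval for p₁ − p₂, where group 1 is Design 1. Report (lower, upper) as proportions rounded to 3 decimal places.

(-0.453, -0.383)

SE₁ = √(p̂₁(1−p̂₁)/n₁) = √(0.3780·0.6220/419) = 0.02369; SE₂ = √(0.7960·0.2040/856) = 0.01377.
Independent samples: SE of the difference = √(SE₁² + SE₂²) = √(0.0005612161 + 0.0001896129) = 0.02740.
z* for 80% confidence is 1.282, so the margin of error is 1.282 × 0.02740 = 0.03513.
Point estimate p̂₁ − p̂₂ = 0.3780 − 0.7960 = -0.4180.
-0.4180 ± 0.03513 → (-0.453, -0.383).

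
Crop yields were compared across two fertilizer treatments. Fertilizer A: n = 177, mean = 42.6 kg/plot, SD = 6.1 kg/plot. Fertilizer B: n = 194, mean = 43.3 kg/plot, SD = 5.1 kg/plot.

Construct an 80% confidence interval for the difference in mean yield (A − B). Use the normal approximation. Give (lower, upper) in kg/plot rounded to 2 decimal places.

Standard errors of each mean: 6.1/√177 = 0.4585 and 5.1/√194 = 0.3662.
SE(x̄₁ − x̄₂) = √(0.4585² + 0.3662²) = 0.5868 for independent samples with unequal variances.
With z* = 1.282, the margin is 1.282 × 0.5868 = 0.7523.
x̄₁ − x̄₂ = 42.6 − 43.3 = -0.7000; the interval is -0.7000 ± 0.7523 = (-1.45, 0.05).

(-1.45, 0.05)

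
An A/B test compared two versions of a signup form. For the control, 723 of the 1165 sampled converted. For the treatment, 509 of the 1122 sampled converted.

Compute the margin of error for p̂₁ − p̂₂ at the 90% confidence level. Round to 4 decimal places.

Sample proportions: 723/1165 = 0.6206, 509/1122 = 0.4537.
Each SE is √(p̂(1−p̂)/n): √(0.6206·0.3794/1165) = 0.01422 and √(0.4537·0.5463/1122) = 0.01486.
SE(p̂₁ − p̂₂) = √(SE₁² + SE₂²) = √(0.0002022084 + 0.0002208196) = 0.02057, since the two samples are independent.
At 90% confidence z* = 1.645; margin = 1.645 × 0.02057 = 0.03384.

0.0338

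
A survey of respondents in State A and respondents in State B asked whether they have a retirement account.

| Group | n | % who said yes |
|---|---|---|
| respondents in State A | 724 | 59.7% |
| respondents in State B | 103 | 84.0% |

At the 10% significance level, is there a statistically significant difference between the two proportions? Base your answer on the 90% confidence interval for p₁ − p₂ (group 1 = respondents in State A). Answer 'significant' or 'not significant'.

significant

The two standard errors are √(0.5970×0.4030/724) = 0.01823 and √(0.8400×0.1600/103) = 0.03612.
Because the samples are independent, SE_diff = √(0.01823² + 0.03612²) = 0.04046.
Using z* = 1.645 for 90%, ME = 1.645 × 0.04046 = 0.06656.
p̂₁ − p̂₂ = -0.2430; interval -0.2430 ± 0.06656 gives (-0.30956, -0.17644).
The interval (-0.30956, -0.17644) does not contain 0, so the difference is significant.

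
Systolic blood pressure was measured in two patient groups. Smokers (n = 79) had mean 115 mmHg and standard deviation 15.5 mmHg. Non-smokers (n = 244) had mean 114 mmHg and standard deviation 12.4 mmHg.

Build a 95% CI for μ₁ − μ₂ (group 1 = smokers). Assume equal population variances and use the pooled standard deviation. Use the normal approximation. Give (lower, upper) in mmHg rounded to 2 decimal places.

s_p = √[((n₁−1)s₁² + (n₂−1)s₂²)/(n₁+n₂−2)] = √[(78·15.5² + 243·12.4²)/321] = 13.2203.
SE = 13.2203·√(1/79 + 1/244) = 1.7113.
With z* = 1.960, margin = 1.960 × 1.7113 = 3.3541.
x̄₁ − x̄₂ = 115 − 114 = 1.0000; interval 1.0000 ± 3.3541 = (-2.35, 4.35).

(-2.35, 4.35)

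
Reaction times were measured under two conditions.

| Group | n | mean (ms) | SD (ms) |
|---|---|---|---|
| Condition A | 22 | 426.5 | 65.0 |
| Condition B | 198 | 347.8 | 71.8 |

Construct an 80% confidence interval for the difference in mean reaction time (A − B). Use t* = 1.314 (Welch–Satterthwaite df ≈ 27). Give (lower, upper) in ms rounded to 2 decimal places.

(59.30, 98.10)

SE₁ = s₁/√n₁ = 65.0/√22 = 13.8580; SE₂ = 71.8/√198 = 5.1026.
Independent samples, unequal variances: SE_diff = √(SE₁² + SE₂²) = √(192.044164 + 26.03652676) = 14.7676.
t* = 1.314, so margin of error = 1.314 × 14.7676 = 19.4046.
Difference in means = 426.5 − 347.8 = 78.7000.
78.7000 ± 19.4046 → (59.30, 98.10).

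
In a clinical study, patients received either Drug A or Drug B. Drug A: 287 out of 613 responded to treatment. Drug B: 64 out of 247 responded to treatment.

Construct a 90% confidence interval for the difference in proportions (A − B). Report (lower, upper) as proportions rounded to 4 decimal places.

Sample proportions: 287/613 = 0.4682, 64/247 = 0.2591.
Each SE is √(p̂(1−p̂)/n): √(0.4682·0.5318/613) = 0.02015 and √(0.2591·0.7409/247) = 0.02788.
SE(p̂₁ − p̂₂) = √(SE₁² + SE₂²) = √(0.0004060225 + 0.0007772944) = 0.03440, since the two samples are independent.
At 90% confidence z* = 1.645; margin = 1.645 × 0.03440 = 0.05659.
The difference is 0.4682 − 0.2591 = 0.2091, so the interval is 0.2091 ± 0.05659 = (0.1525, 0.2657).

(0.1525, 0.2657)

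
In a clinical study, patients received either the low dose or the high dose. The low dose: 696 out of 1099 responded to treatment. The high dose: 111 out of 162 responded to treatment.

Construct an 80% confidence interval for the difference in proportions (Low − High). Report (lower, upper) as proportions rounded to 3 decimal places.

(-0.102, -0.002)

First, p̂₁ = 696/1099 = 0.6333; p̂₂ = 111/162 = 0.6852.
The two standard errors are √(0.6333×0.3667/1099) = 0.01454 and √(0.6852×0.3148/162) = 0.03649.
Because the samples are independent, SE_diff = √(0.01454² + 0.03649²) = 0.03928.
Using z* = 1.282 for 80%, ME = 1.282 × 0.03928 = 0.05036.
p̂₁ − p̂₂ = -0.0519; interval -0.0519 ± 0.05036 gives (-0.102, -0.002).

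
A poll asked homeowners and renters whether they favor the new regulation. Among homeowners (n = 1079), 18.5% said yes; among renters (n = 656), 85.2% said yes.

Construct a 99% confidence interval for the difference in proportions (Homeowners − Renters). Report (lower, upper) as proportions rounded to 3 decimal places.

(-0.714, -0.620)

Each SE is √(p̂(1−p̂)/n): √(0.1850·0.8150/1079) = 0.01182 and √(0.8520·0.1480/656) = 0.01386.
SE(p̂₁ − p̂₂) = √(SE₁² + SE₂²) = √(0.0001397124 + 0.0001920996) = 0.01822, since the two samples are independent.
At 99% confidence z* = 2.576; margin = 2.576 × 0.01822 = 0.04693.
The difference is 0.1850 − 0.8520 = -0.6670, so the interval is -0.6670 ± 0.04693 = (-0.714, -0.620).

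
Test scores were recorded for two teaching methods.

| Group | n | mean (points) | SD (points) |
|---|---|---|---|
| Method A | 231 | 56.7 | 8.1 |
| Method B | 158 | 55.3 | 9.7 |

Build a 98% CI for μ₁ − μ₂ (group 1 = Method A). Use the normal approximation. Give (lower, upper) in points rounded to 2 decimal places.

(-0.78, 3.58)

Per-group SEs: s₁/√n₁ = 8.1/√231 = 0.5329, s₂/√n₂ = 9.7/√158 = 0.7717.
Unpooled SE of the difference: √(0.28398241 + 0.59552089) = 0.9378.
Margin of error = z* · SE = 2.326 × 0.9378 = 2.1813.
x̄₁ − x̄₂ = 56.7 − 55.3 = 1.4000.
CI: 1.4000 ± 2.1813 = (-0.78, 3.58).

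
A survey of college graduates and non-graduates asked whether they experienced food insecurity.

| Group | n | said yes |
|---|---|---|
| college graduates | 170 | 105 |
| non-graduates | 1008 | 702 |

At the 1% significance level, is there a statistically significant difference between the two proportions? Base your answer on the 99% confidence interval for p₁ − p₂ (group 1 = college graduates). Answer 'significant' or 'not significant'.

not significant

First, p̂₁ = 105/170 = 0.6176; p̂₂ = 702/1008 = 0.6964.
The two standard errors are √(0.6176×0.3824/170) = 0.03727 and √(0.6964×0.3036/1008) = 0.01448.
Because the samples are independent, SE_diff = √(0.03727² + 0.01448²) = 0.03998.
Using z* = 2.576 for 99%, ME = 2.576 × 0.03998 = 0.10299.
p̂₁ − p̂₂ = -0.0788; interval -0.0788 ± 0.10299 gives (-0.18179, 0.02419).
The interval (-0.18179, 0.02419) contains 0, so the difference is not significant.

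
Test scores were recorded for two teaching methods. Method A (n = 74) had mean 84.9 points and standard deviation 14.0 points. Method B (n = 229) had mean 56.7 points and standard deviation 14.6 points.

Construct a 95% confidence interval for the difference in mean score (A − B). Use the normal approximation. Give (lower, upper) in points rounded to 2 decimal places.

Per-group SEs: s₁/√n₁ = 14.0/√74 = 1.6275, s₂/√n₂ = 14.6/√229 = 0.9648.
Unpooled SE of the difference: √(2.64875625 + 0.93083904) = 1.8920.
Margin of error = z* · SE = 1.960 × 1.8920 = 3.7083.
x̄₁ − x̄₂ = 84.9 − 56.7 = 28.2000.
CI: 28.2000 ± 3.7083 = (24.49, 31.91).

(24.49, 31.91)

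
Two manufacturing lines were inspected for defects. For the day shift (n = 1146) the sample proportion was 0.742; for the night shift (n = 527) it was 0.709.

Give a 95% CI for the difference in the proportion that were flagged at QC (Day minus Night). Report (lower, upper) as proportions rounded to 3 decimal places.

(-0.013, 0.079)

The two standard errors are √(0.7420×0.2580/1146) = 0.01292 and √(0.7090×0.2910/527) = 0.01979.
Because the samples are independent, SE_diff = √(0.01292² + 0.01979²) = 0.02363.
Using z* = 1.960 for 95%, ME = 1.960 × 0.02363 = 0.04631.
p̂₁ − p̂₂ = 0.0330; interval 0.0330 ± 0.04631 gives (-0.013, 0.079).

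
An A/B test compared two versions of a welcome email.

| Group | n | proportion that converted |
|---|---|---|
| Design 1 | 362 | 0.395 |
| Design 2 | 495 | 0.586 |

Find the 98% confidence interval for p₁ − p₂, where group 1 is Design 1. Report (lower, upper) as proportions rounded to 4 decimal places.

(-0.2699, -0.1121)

The two standard errors are √(0.3950×0.6050/362) = 0.02569 and √(0.5860×0.4140/495) = 0.02214.
Because the samples are independent, SE_diff = √(0.02569² + 0.02214²) = 0.03391.
Using z* = 2.326 for 98%, ME = 2.326 × 0.03391 = 0.07887.
p̂₁ − p̂₂ = -0.1910; interval -0.1910 ± 0.07887 gives (-0.2699, -0.1121).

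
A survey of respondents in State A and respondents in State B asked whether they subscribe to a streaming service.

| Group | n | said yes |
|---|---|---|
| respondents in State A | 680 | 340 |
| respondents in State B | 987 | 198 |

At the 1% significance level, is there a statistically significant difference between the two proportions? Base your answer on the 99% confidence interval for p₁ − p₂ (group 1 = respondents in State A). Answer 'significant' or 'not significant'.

significant

Sample proportions: 340/680 = 0.5000, 198/987 = 0.2006.
Each SE is √(p̂(1−p̂)/n): √(0.5000·0.5000/680) = 0.01917 and √(0.2006·0.7994/987) = 0.01275.
SE(p̂₁ − p̂₂) = √(SE₁² + SE₂²) = √(0.0003674889 + 0.0001625625) = 0.02302, since the two samples are independent.
At 99% confidence z* = 2.576; margin = 2.576 × 0.02302 = 0.05930.
The difference is 0.5000 − 0.2006 = 0.2994, so the interval is 0.2994 ± 0.05930 = (0.24010, 0.35870).
The interval (0.24010, 0.35870) does not contain 0, so the difference is significant.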